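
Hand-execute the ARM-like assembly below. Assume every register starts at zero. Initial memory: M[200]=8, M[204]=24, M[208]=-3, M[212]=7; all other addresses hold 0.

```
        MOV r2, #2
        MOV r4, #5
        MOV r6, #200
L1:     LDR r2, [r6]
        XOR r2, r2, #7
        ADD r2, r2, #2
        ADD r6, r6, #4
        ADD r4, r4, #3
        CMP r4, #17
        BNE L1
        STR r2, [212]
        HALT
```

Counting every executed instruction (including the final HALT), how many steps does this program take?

after MOV r2, #2: r2=2
after MOV r4, #5: r4=5
after MOV r6, #200: r6=200
after LDR r2, [r6]: r2=M[200]=8
after XOR r2, r2, #7: r2=8^7=15
after ADD r2, r2, #2: r2=15+2=17
after ADD r6, r6, #4: r6=200+4=204
after ADD r4, r4, #3: r4=5+3=8
CMP r4, #17  (cmp 8,17)
BNE L1: taken
after LDR r2, [r6]: r2=M[204]=24
after XOR r2, r2, #7: r2=24^7=31
after ADD r2, r2, #2: r2=31+2=33
after ADD r6, r6, #4: r6=204+4=208
after ADD r4, r4, #3: r4=8+3=11
CMP r4, #17  (cmp 11,17)
BNE L1: taken
after LDR r2, [r6]: r2=M[208]=-3
after XOR r2, r2, #7: r2=(-3)^7=-6
after ADD r2, r2, #2: r2=(-6)+2=-4
after ADD r6, r6, #4: r6=208+4=212
after ADD r4, r4, #3: r4=11+3=14
CMP r4, #17  (cmp 14,17)
BNE L1: taken
after LDR r2, [r6]: r2=M[212]=7
after XOR r2, r2, #7: r2=7^7=0
after ADD r2, r2, #2: r2=0+2=2
after ADD r6, r6, #4: r6=212+4=216
after ADD r4, r4, #3: r4=14+3=17
CMP r4, #17  (cmp 17,17)
BNE L1: not taken
STR r2, [212] → M[212]=2
halt.
Total executed instructions: 33.

33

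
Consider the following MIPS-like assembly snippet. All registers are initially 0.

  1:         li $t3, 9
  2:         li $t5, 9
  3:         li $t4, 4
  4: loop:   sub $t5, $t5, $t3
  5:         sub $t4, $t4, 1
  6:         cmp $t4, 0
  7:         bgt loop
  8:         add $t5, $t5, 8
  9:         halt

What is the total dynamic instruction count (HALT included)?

after li $t3, 9: $t3=9
after li $t5, 9: $t5=9
after li $t4, 4: $t4=4
after sub $t5, $t5, $t3: $t5=9-9=0
after sub $t4, $t4, 1: $t4=4-1=3
cmp $t4, 0  (cmp 3,0)
bgt loop: taken
after sub $t5, $t5, $t3: $t5=0-9=-9
after sub $t4, $t4, 1: $t4=3-1=2
cmp $t4, 0  (cmp 2,0)
bgt loop: taken
after sub $t5, $t5, $t3: $t5=(-9)-9=-18
after sub $t4, $t4, 1: $t4=2-1=1
cmp $t4, 0  (cmp 1,0)
bgt loop: taken
after sub $t5, $t5, $t3: $t5=(-18)-9=-27
after sub $t4, $t4, 1: $t4=1-1=0
cmp $t4, 0  (cmp 0,0)
bgt loop: not taken
after add $t5, $t5, 8: $t5=(-27)+8=-19
halt.
Total executed instructions: 21.

21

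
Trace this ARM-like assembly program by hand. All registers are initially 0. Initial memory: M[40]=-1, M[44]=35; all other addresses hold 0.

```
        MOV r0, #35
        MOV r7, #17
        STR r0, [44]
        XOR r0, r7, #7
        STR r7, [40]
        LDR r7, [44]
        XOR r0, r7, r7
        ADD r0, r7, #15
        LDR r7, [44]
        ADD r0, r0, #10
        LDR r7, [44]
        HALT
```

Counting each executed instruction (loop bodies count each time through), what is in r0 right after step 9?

50

MOV r0, #35 → r0=35
MOV r7, #17 → r7=17
STR r0, [44] → M[44]=35
XOR r0, r7, #7 → r0=17^7=22
STR r7, [40] → M[40]=17
LDR r7, [44] → r7=M[44]=35
XOR r0, r7, r7 → r0=35^35=0
ADD r0, r7, #15 → r0=35+15=50
LDR r7, [44] → r7=M[44]=35
After step 9: r0 = 50.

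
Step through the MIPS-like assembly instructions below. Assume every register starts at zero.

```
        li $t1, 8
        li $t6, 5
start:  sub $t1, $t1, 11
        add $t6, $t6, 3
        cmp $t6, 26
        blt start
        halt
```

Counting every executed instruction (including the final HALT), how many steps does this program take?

after li $t1, 8: $t1=8
after li $t6, 5: $t6=5
after sub $t1, $t1, 11: $t1=8-11=-3
after add $t6, $t6, 3: $t6=5+3=8
cmp $t6, 26  (cmp 8,26)
blt start: taken
after sub $t1, $t1, 11: $t1=(-3)-11=-14
after add $t6, $t6, 3: $t6=8+3=11
cmp $t6, 26  (cmp 11,26)
blt start: taken
after sub $t1, $t1, 11: $t1=(-14)-11=-25
after add $t6, $t6, 3: $t6=11+3=14
cmp $t6, 26  (cmp 14,26)
blt start: taken
after sub $t1, $t1, 11: $t1=(-25)-11=-36
after add $t6, $t6, 3: $t6=14+3=17
cmp $t6, 26  (cmp 17,26)
blt start: taken
after sub $t1, $t1, 11: $t1=(-36)-11=-47
after add $t6, $t6, 3: $t6=17+3=20
cmp $t6, 26  (cmp 20,26)
blt start: taken
after sub $t1, $t1, 11: $t1=(-47)-11=-58
after add $t6, $t6, 3: $t6=20+3=23
cmp $t6, 26  (cmp 23,26)
blt start: taken
after sub $t1, $t1, 11: $t1=(-58)-11=-69
after add $t6, $t6, 3: $t6=23+3=26
cmp $t6, 26  (cmp 26,26)
blt start: not taken
halt.
Total executed instructions: 31.

31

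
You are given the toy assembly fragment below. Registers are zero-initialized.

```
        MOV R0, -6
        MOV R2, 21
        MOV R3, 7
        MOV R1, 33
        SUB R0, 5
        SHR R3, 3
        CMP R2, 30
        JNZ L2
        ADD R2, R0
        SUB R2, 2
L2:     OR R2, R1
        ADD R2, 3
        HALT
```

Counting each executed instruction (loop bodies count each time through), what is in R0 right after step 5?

MOV R0, -6 → R0=-6
MOV R2, 21 → R2=21
MOV R3, 7 → R3=7
MOV R1, 33 → R1=33
SUB R0, 5 → R0=(-6)-5=-11
After step 5: R0 = -11.

-11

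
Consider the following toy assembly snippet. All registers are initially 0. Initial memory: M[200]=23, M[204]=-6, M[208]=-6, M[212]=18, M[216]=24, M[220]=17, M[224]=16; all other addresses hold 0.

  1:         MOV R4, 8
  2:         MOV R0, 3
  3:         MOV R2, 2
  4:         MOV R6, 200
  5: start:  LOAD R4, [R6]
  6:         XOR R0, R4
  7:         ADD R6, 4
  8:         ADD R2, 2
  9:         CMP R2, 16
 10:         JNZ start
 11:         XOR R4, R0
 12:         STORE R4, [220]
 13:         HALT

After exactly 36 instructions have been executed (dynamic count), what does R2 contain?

after MOV R4, 8: R4=8
after MOV R0, 3: R0=3
after MOV R2, 2: R2=2
after MOV R6, 200: R6=200
after LOAD R4, [R6]: R4=M[200]=23
after XOR R0, R4: R0=3^23=20
after ADD R6, 4: R6=200+4=204
after ADD R2, 2: R2=2+2=4
CMP R2, 16  (cmp 4,16)
JNZ start: taken
after LOAD R4, [R6]: R4=M[204]=-6
after XOR R0, R4: R0=20^(-6)=-18
after ADD R6, 4: R6=204+4=208
after ADD R2, 2: R2=4+2=6
CMP R2, 16  (cmp 6,16)
JNZ start: taken
after LOAD R4, [R6]: R4=M[208]=-6
after XOR R0, R4: R0=(-18)^(-6)=20
after ADD R6, 4: R6=208+4=212
after ADD R2, 2: R2=6+2=8
CMP R2, 16  (cmp 8,16)
JNZ start: taken
after LOAD R4, [R6]: R4=M[212]=18
after XOR R0, R4: R0=20^18=6
after ADD R6, 4: R6=212+4=216
after ADD R2, 2: R2=8+2=10
CMP R2, 16  (cmp 10,16)
JNZ start: taken
after LOAD R4, [R6]: R4=M[216]=24
after XOR R0, R4: R0=6^24=30
after ADD R6, 4: R6=216+4=220
after ADD R2, 2: R2=10+2=12
CMP R2, 16  (cmp 12,16)
JNZ start: taken
after LOAD R4, [R6]: R4=M[220]=17
after XOR R0, R4: R0=30^17=15
After step 36: R2 = 12.

12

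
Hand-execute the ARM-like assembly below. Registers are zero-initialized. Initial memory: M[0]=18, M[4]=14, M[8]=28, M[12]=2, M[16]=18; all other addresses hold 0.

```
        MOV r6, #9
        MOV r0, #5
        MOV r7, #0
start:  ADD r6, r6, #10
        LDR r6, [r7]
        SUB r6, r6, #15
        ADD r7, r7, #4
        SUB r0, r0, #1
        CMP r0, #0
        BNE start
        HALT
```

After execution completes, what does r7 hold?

r6=9
r0=5
r7=0
r6=9+10=19
r6=M[0]=18
r6=18-15=3
r7=0+4=4
r0=5-1=4
CMP r0, #0  (cmp 4,0)
BNE start: taken
r6=3+10=13
r6=M[4]=14
r6=14-15=-1
r7=4+4=8
r0=4-1=3
CMP r0, #0  (cmp 3,0)
BNE start: taken
r6=(-1)+10=9
r6=M[8]=28
r6=28-15=13
r7=8+4=12
r0=3-1=2
CMP r0, #0  (cmp 2,0)
BNE start: taken
r6=13+10=23
r6=M[12]=2
r6=2-15=-13
r7=12+4=16
r0=2-1=1
CMP r0, #0  (cmp 1,0)
BNE start: taken
r6=(-13)+10=-3
r6=M[16]=18
r6=18-15=3
r7=16+4=20
r0=1-1=0
CMP r0, #0  (cmp 0,0)
BNE start: not taken
halt.

20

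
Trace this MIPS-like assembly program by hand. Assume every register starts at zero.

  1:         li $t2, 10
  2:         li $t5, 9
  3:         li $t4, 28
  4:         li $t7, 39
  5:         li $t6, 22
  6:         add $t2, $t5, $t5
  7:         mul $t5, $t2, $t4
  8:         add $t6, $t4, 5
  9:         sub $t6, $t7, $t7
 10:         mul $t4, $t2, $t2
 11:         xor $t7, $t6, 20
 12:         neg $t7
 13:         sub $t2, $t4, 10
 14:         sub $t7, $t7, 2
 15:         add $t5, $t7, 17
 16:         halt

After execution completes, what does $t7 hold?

li $t2, 10 → $t2=10
li $t5, 9 → $t5=9
li $t4, 28 → $t4=28
li $t7, 39 → $t7=39
li $t6, 22 → $t6=22
add $t2, $t5, $t5 → $t2=9+9=18
mul $t5, $t2, $t4 → $t5=18*28=504
add $t6, $t4, 5 → $t6=28+5=33
sub $t6, $t7, $t7 → $t6=39-39=0
mul $t4, $t2, $t2 → $t4=18*18=324
xor $t7, $t6, 20 → $t7=0^20=20
neg $t7 → $t7=-(20)=-20
sub $t2, $t4, 10 → $t2=324-10=314
sub $t7, $t7, 2 → $t7=(-20)-2=-22
add $t5, $t7, 17 → $t5=(-22)+17=-5
halt.

-22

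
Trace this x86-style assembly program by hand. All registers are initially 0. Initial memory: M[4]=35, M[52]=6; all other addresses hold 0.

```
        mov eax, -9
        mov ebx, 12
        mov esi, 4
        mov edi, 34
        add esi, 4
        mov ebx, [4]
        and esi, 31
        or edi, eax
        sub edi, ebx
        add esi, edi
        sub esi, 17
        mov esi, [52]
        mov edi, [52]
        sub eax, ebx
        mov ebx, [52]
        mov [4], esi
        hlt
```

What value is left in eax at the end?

-44

mov eax, -9 → eax=-9
mov ebx, 12 → ebx=12
mov esi, 4 → esi=4
mov edi, 34 → edi=34
add esi, 4 → esi=4+4=8
mov ebx, [4] → ebx=M[4]=35
and esi, 31 → esi=8&31=8
or edi, eax → edi=34|(-9)=-9
sub edi, ebx → edi=(-9)-35=-44
add esi, edi → esi=8+(-44)=-36
sub esi, 17 → esi=(-36)-17=-53
mov esi, [52] → esi=M[52]=6
mov edi, [52] → edi=M[52]=6
sub eax, ebx → eax=(-9)-35=-44
mov ebx, [52] → ebx=M[52]=6
mov [4], esi → M[4]=6
halt.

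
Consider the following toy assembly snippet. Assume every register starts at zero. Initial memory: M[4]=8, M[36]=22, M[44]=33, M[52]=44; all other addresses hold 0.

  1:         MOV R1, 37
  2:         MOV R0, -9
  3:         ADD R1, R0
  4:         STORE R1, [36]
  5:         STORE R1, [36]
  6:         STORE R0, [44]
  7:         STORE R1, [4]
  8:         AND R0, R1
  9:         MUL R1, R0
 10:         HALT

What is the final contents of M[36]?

after MOV R1, 37: R1=37
after MOV R0, -9: R0=-9
after ADD R1, R0: R1=37+(-9)=28
STORE R1, [36] → M[36]=28
STORE R1, [36] → M[36]=28
STORE R0, [44] → M[44]=-9
STORE R1, [4] → M[4]=28
after AND R0, R1: R0=(-9)&28=20
after MUL R1, R0: R1=28*20=560
halt.

28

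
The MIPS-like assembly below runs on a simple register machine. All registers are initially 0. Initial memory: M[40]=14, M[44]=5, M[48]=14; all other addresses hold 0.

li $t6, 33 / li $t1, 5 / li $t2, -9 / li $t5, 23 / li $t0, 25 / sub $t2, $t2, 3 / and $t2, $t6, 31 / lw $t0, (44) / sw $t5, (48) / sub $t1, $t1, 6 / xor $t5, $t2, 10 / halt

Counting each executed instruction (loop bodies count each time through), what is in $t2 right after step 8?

1

li $t6, 33 → $t6=33
li $t1, 5 → $t1=5
li $t2, -9 → $t2=-9
li $t5, 23 → $t5=23
li $t0, 25 → $t0=25
sub $t2, $t2, 3 → $t2=(-9)-3=-12
and $t2, $t6, 31 → $t2=33&31=1
lw $t0, (44) → $t0=M[44]=5
After step 8: $t2 = 1.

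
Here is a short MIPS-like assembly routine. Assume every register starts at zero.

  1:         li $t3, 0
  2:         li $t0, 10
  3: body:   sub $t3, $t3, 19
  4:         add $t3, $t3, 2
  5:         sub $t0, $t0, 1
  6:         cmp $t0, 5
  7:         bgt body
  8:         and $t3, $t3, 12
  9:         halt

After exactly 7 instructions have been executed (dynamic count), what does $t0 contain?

$t3=0
$t0=10
$t3=0-19=-19
$t3=(-19)+2=-17
$t0=10-1=9
cmp $t0, 5  (cmp 9,5)
bgt body: taken
After step 7: $t0 = 9.

9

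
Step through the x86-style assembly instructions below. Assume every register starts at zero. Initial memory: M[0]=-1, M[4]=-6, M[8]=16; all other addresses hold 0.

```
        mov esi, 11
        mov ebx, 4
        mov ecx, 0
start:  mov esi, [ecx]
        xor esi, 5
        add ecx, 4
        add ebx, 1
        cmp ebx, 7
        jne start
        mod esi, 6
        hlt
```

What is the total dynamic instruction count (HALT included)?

23

mov esi, 11 → esi=11
mov ebx, 4 → ebx=4
mov ecx, 0 → ecx=0
mov esi, [ecx] → esi=M[0]=-1
xor esi, 5 → esi=(-1)^5=-6
add ecx, 4 → ecx=0+4=4
add ebx, 1 → ebx=4+1=5
cmp ebx, 7  (cmp 5,7)
jne start: taken
mov esi, [ecx] → esi=M[4]=-6
xor esi, 5 → esi=(-6)^5=-1
add ecx, 4 → ecx=4+4=8
add ebx, 1 → ebx=5+1=6
cmp ebx, 7  (cmp 6,7)
jne start: taken
mov esi, [ecx] → esi=M[8]=16
xor esi, 5 → esi=16^5=21
add ecx, 4 → ecx=8+4=12
add ebx, 1 → ebx=6+1=7
cmp ebx, 7  (cmp 7,7)
jne start: not taken
mod esi, 6 → esi=21%6=3
halt.
Total executed instructions: 23.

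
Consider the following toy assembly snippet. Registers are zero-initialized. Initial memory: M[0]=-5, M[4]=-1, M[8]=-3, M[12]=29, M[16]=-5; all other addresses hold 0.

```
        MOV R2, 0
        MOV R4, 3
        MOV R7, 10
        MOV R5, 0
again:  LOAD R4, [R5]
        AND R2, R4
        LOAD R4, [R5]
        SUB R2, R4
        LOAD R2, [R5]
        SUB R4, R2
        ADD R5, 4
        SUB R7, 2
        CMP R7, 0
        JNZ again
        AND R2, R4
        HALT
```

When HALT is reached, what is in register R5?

20

MOV R2, 0 → R2=0
MOV R4, 3 → R4=3
MOV R7, 10 → R7=10
MOV R5, 0 → R5=0
LOAD R4, [R5] → R4=M[0]=-5
AND R2, R4 → R2=0&(-5)=0
LOAD R4, [R5] → R4=M[0]=-5
SUB R2, R4 → R2=0-(-5)=5
LOAD R2, [R5] → R2=M[0]=-5
SUB R4, R2 → R4=(-5)-(-5)=0
ADD R5, 4 → R5=0+4=4
SUB R7, 2 → R7=10-2=8
CMP R7, 0  (cmp 8,0)
JNZ again: taken
LOAD R4, [R5] → R4=M[4]=-1
AND R2, R4 → R2=(-5)&(-1)=-5
LOAD R4, [R5] → R4=M[4]=-1
SUB R2, R4 → R2=(-5)-(-1)=-4
LOAD R2, [R5] → R2=M[4]=-1
SUB R4, R2 → R4=(-1)-(-1)=0
ADD R5, 4 → R5=4+4=8
SUB R7, 2 → R7=8-2=6
CMP R7, 0  (cmp 6,0)
JNZ again: taken
LOAD R4, [R5] → R4=M[8]=-3
AND R2, R4 → R2=(-1)&(-3)=-3
LOAD R4, [R5] → R4=M[8]=-3
SUB R2, R4 → R2=(-3)-(-3)=0
LOAD R2, [R5] → R2=M[8]=-3
SUB R4, R2 → R4=(-3)-(-3)=0
ADD R5, 4 → R5=8+4=12
SUB R7, 2 → R7=6-2=4
CMP R7, 0  (cmp 4,0)
JNZ again: taken
LOAD R4, [R5] → R4=M[12]=29
AND R2, R4 → R2=(-3)&29=29
LOAD R4, [R5] → R4=M[12]=29
SUB R2, R4 → R2=29-29=0
LOAD R2, [R5] → R2=M[12]=29
SUB R4, R2 → R4=29-29=0
ADD R5, 4 → R5=12+4=16
SUB R7, 2 → R7=4-2=2
CMP R7, 0  (cmp 2,0)
JNZ again: taken
LOAD R4, [R5] → R4=M[16]=-5
AND R2, R4 → R2=29&(-5)=25
LOAD R4, [R5] → R4=M[16]=-5
SUB R2, R4 → R2=25-(-5)=30
LOAD R2, [R5] → R2=M[16]=-5
SUB R4, R2 → R4=(-5)-(-5)=0
ADD R5, 4 → R5=16+4=20
SUB R7, 2 → R7=2-2=0
CMP R7, 0  (cmp 0,0)
JNZ again: not taken
AND R2, R4 → R2=(-5)&0=0
halt.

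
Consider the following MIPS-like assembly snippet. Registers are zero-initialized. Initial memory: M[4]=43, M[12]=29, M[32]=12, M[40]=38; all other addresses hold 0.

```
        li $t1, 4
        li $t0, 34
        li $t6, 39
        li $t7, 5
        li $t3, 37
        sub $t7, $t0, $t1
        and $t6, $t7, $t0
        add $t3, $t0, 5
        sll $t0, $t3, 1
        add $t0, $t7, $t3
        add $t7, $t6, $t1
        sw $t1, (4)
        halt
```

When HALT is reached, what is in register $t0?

69

li $t1, 4 → $t1=4
li $t0, 34 → $t0=34
li $t6, 39 → $t6=39
li $t7, 5 → $t7=5
li $t3, 37 → $t3=37
sub $t7, $t0, $t1 → $t7=34-4=30
and $t6, $t7, $t0 → $t6=30&34=2
add $t3, $t0, 5 → $t3=34+5=39
sll $t0, $t3, 1 → $t0=39<<1=78
add $t0, $t7, $t3 → $t0=30+39=69
add $t7, $t6, $t1 → $t7=2+4=6
sw $t1, (4) → M[4]=4
halt.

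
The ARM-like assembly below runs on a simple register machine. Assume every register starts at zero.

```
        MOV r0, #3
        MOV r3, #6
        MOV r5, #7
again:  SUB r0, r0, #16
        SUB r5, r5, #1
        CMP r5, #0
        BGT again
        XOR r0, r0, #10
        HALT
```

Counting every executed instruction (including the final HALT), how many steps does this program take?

33

r0=3
r3=6
r5=7
r0=3-16=-13
r5=7-1=6
CMP r5, #0  (cmp 6,0)
BGT again: taken
r0=(-13)-16=-29
r5=6-1=5
CMP r5, #0  (cmp 5,0)
BGT again: taken
r0=(-29)-16=-45
r5=5-1=4
CMP r5, #0  (cmp 4,0)
BGT again: taken
r0=(-45)-16=-61
r5=4-1=3
CMP r5, #0  (cmp 3,0)
BGT again: taken
r0=(-61)-16=-77
r5=3-1=2
CMP r5, #0  (cmp 2,0)
BGT again: taken
r0=(-77)-16=-93
r5=2-1=1
CMP r5, #0  (cmp 1,0)
BGT again: taken
r0=(-93)-16=-109
r5=1-1=0
CMP r5, #0  (cmp 0,0)
BGT again: not taken
r0=(-109)^10=-103
halt.
Total executed instructions: 33.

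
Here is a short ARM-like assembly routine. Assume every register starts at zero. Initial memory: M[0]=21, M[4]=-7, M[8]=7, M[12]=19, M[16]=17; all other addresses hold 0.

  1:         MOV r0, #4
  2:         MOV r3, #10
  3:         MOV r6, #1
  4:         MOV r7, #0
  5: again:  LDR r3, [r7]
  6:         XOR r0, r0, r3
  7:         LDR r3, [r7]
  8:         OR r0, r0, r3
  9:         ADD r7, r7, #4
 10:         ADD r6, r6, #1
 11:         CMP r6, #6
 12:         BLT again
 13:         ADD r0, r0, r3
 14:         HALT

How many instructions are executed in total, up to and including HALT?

46

r0=4
r3=10
r6=1
r7=0
r3=M[0]=21
r0=4^21=17
r3=M[0]=21
r0=17|21=21
r7=0+4=4
r6=1+1=2
CMP r6, #6  (cmp 2,6)
BLT again: taken
r3=M[4]=-7
r0=21^(-7)=-20
r3=M[4]=-7
r0=(-20)|(-7)=-3
r7=4+4=8
r6=2+1=3
CMP r6, #6  (cmp 3,6)
BLT again: taken
r3=M[8]=7
r0=(-3)^7=-6
r3=M[8]=7
r0=(-6)|7=-1
r7=8+4=12
r6=3+1=4
CMP r6, #6  (cmp 4,6)
BLT again: taken
r3=M[12]=19
r0=(-1)^19=-20
r3=M[12]=19
r0=(-20)|19=-1
r7=12+4=16
r6=4+1=5
CMP r6, #6  (cmp 5,6)
BLT again: taken
r3=M[16]=17
r0=(-1)^17=-18
r3=M[16]=17
r0=(-18)|17=-1
r7=16+4=20
r6=5+1=6
CMP r6, #6  (cmp 6,6)
BLT again: not taken
r0=(-1)+17=16
halt.
Total executed instructions: 46.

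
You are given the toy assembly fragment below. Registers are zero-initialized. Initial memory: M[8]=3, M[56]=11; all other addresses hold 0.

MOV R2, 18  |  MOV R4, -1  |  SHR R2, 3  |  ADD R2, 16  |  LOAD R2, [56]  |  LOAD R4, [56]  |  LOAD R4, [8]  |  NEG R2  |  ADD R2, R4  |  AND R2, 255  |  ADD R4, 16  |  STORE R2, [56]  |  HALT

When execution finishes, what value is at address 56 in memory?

after MOV R2, 18: R2=18
after MOV R4, -1: R4=-1
after SHR R2, 3: R2=18>>3=2
after ADD R2, 16: R2=2+16=18
after LOAD R2, [56]: R2=M[56]=11
after LOAD R4, [56]: R4=M[56]=11
after LOAD R4, [8]: R4=M[8]=3
after NEG R2: R2=-(11)=-11
after ADD R2, R4: R2=(-11)+3=-8
after AND R2, 255: R2=(-8)&255=248
after ADD R4, 16: R4=3+16=19
STORE R2, [56] → M[56]=248
halt.

248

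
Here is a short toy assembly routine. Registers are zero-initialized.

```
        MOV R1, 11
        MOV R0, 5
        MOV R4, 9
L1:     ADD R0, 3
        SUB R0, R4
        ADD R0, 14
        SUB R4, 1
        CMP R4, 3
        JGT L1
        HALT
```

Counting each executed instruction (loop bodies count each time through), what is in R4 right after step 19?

6

R1=11
R0=5
R4=9
R0=5+3=8
R0=8-9=-1
R0=(-1)+14=13
R4=9-1=8
CMP R4, 3  (cmp 8,3)
JGT L1: taken
R0=13+3=16
R0=16-8=8
R0=8+14=22
R4=8-1=7
CMP R4, 3  (cmp 7,3)
JGT L1: taken
R0=22+3=25
R0=25-7=18
R0=18+14=32
R4=7-1=6
After step 19: R4 = 6.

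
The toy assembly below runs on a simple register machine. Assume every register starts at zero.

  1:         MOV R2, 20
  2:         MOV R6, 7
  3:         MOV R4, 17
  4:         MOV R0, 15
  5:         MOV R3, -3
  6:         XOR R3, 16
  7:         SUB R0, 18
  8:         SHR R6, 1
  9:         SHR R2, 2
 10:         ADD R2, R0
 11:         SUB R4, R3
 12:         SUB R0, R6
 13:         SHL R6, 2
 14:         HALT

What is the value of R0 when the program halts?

-6

MOV R2, 20 → R2=20
MOV R6, 7 → R6=7
MOV R4, 17 → R4=17
MOV R0, 15 → R0=15
MOV R3, -3 → R3=-3
XOR R3, 16 → R3=(-3)^16=-19
SUB R0, 18 → R0=15-18=-3
SHR R6, 1 → R6=7>>1=3
SHR R2, 2 → R2=20>>2=5
ADD R2, R0 → R2=5+(-3)=2
SUB R4, R3 → R4=17-(-19)=36
SUB R0, R6 → R0=(-3)-3=-6
SHL R6, 2 → R6=3<<2=12
halt.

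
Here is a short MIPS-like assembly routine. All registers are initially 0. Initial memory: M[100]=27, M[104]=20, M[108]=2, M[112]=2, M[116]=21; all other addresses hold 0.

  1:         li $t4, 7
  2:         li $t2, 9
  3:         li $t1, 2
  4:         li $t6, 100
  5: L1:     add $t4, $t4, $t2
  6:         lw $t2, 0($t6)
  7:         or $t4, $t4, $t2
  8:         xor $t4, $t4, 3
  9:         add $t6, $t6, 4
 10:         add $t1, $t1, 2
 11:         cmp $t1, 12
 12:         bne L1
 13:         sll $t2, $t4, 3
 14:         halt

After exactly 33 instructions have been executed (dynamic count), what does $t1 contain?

8

li $t4, 7 → $t4=7
li $t2, 9 → $t2=9
li $t1, 2 → $t1=2
li $t6, 100 → $t6=100
add $t4, $t4, $t2 → $t4=7+9=16
lw $t2, 0($t6) → $t2=M[100]=27
or $t4, $t4, $t2 → $t4=16|27=27
xor $t4, $t4, 3 → $t4=27^3=24
add $t6, $t6, 4 → $t6=100+4=104
add $t1, $t1, 2 → $t1=2+2=4
cmp $t1, 12  (cmp 4,12)
bne L1: taken
add $t4, $t4, $t2 → $t4=24+27=51
lw $t2, 0($t6) → $t2=M[104]=20
or $t4, $t4, $t2 → $t4=51|20=55
xor $t4, $t4, 3 → $t4=55^3=52
add $t6, $t6, 4 → $t6=104+4=108
add $t1, $t1, 2 → $t1=4+2=6
cmp $t1, 12  (cmp 6,12)
bne L1: taken
add $t4, $t4, $t2 → $t4=52+20=72
lw $t2, 0($t6) → $t2=M[108]=2
or $t4, $t4, $t2 → $t4=72|2=74
xor $t4, $t4, 3 → $t4=74^3=73
add $t6, $t6, 4 → $t6=108+4=112
add $t1, $t1, 2 → $t1=6+2=8
cmp $t1, 12  (cmp 8,12)
bne L1: taken
add $t4, $t4, $t2 → $t4=73+2=75
lw $t2, 0($t6) → $t2=M[112]=2
or $t4, $t4, $t2 → $t4=75|2=75
xor $t4, $t4, 3 → $t4=75^3=72
add $t6, $t6, 4 → $t6=112+4=116
After step 33: $t1 = 8.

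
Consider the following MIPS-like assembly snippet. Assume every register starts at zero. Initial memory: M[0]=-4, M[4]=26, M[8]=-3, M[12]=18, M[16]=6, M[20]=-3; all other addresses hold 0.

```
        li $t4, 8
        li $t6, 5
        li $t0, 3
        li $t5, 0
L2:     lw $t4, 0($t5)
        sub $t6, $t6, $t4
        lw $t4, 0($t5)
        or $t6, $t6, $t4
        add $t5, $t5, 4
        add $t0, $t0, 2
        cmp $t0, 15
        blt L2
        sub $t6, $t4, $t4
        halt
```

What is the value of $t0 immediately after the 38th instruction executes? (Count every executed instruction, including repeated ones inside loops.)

11

li $t4, 8 → $t4=8
li $t6, 5 → $t6=5
li $t0, 3 → $t0=3
li $t5, 0 → $t5=0
lw $t4, 0($t5) → $t4=M[0]=-4
sub $t6, $t6, $t4 → $t6=5-(-4)=9
lw $t4, 0($t5) → $t4=M[0]=-4
or $t6, $t6, $t4 → $t6=9|(-4)=-3
add $t5, $t5, 4 → $t5=0+4=4
add $t0, $t0, 2 → $t0=3+2=5
cmp $t0, 15  (cmp 5,15)
blt L2: taken
lw $t4, 0($t5) → $t4=M[4]=26
sub $t6, $t6, $t4 → $t6=(-3)-26=-29
lw $t4, 0($t5) → $t4=M[4]=26
or $t6, $t6, $t4 → $t6=(-29)|26=-5
add $t5, $t5, 4 → $t5=4+4=8
add $t0, $t0, 2 → $t0=5+2=7
cmp $t0, 15  (cmp 7,15)
blt L2: taken
lw $t4, 0($t5) → $t4=M[8]=-3
sub $t6, $t6, $t4 → $t6=(-5)-(-3)=-2
lw $t4, 0($t5) → $t4=M[8]=-3
or $t6, $t6, $t4 → $t6=(-2)|(-3)=-1
add $t5, $t5, 4 → $t5=8+4=12
add $t0, $t0, 2 → $t0=7+2=9
cmp $t0, 15  (cmp 9,15)
blt L2: taken
lw $t4, 0($t5) → $t4=M[12]=18
sub $t6, $t6, $t4 → $t6=(-1)-18=-19
lw $t4, 0($t5) → $t4=M[12]=18
or $t6, $t6, $t4 → $t6=(-19)|18=-1
add $t5, $t5, 4 → $t5=12+4=16
add $t0, $t0, 2 → $t0=9+2=11
cmp $t0, 15  (cmp 11,15)
blt L2: taken
lw $t4, 0($t5) → $t4=M[16]=6
sub $t6, $t6, $t4 → $t6=(-1)-6=-7
After step 38: $t0 = 11.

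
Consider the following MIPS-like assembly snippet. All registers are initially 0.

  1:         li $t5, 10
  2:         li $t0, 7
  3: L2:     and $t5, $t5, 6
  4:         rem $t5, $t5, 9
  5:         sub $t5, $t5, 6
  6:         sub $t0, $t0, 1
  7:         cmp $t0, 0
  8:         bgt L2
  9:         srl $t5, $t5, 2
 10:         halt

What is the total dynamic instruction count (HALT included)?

46

$t5=10
$t0=7
$t5=10&6=2
$t5=2%9=2
$t5=2-6=-4
$t0=7-1=6
cmp $t0, 0  (cmp 6,0)
bgt L2: taken
$t5=(-4)&6=4
$t5=4%9=4
$t5=4-6=-2
$t0=6-1=5
cmp $t0, 0  (cmp 5,0)
bgt L2: taken
$t5=(-2)&6=6
$t5=6%9=6
$t5=6-6=0
$t0=5-1=4
cmp $t0, 0  (cmp 4,0)
bgt L2: taken
$t5=0&6=0
$t5=0%9=0
$t5=0-6=-6
$t0=4-1=3
cmp $t0, 0  (cmp 3,0)
bgt L2: taken
$t5=(-6)&6=2
$t5=2%9=2
$t5=2-6=-4
$t0=3-1=2
cmp $t0, 0  (cmp 2,0)
bgt L2: taken
$t5=(-4)&6=4
$t5=4%9=4
$t5=4-6=-2
$t0=2-1=1
cmp $t0, 0  (cmp 1,0)
bgt L2: taken
$t5=(-2)&6=6
$t5=6%9=6
$t5=6-6=0
$t0=1-1=0
cmp $t0, 0  (cmp 0,0)
bgt L2: not taken
$t5=0>>2=0
halt.
Total executed instructions: 46.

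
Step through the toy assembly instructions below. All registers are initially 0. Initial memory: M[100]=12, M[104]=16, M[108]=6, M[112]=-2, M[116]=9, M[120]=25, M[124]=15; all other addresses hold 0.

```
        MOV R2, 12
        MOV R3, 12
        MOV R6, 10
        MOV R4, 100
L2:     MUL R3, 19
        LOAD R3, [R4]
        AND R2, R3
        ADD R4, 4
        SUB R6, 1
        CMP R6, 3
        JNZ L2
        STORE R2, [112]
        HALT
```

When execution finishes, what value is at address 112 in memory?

0

after MOV R2, 12: R2=12
after MOV R3, 12: R3=12
after MOV R6, 10: R6=10
after MOV R4, 100: R4=100
after MUL R3, 19: R3=12*19=228
after LOAD R3, [R4]: R3=M[100]=12
after AND R2, R3: R2=12&12=12
after ADD R4, 4: R4=100+4=104
after SUB R6, 1: R6=10-1=9
CMP R6, 3  (cmp 9,3)
JNZ L2: taken
after MUL R3, 19: R3=12*19=228
after LOAD R3, [R4]: R3=M[104]=16
after AND R2, R3: R2=12&16=0
after ADD R4, 4: R4=104+4=108
after SUB R6, 1: R6=9-1=8
CMP R6, 3  (cmp 8,3)
JNZ L2: taken
after MUL R3, 19: R3=16*19=304
after LOAD R3, [R4]: R3=M[108]=6
after AND R2, R3: R2=0&6=0
after ADD R4, 4: R4=108+4=112
after SUB R6, 1: R6=8-1=7
CMP R6, 3  (cmp 7,3)
JNZ L2: taken
after MUL R3, 19: R3=6*19=114
after LOAD R3, [R4]: R3=M[112]=-2
after AND R2, R3: R2=0&(-2)=0
after ADD R4, 4: R4=112+4=116
after SUB R6, 1: R6=7-1=6
CMP R6, 3  (cmp 6,3)
JNZ L2: taken
after MUL R3, 19: R3=(-2)*19=-38
after LOAD R3, [R4]: R3=M[116]=9
after AND R2, R3: R2=0&9=0
after ADD R4, 4: R4=116+4=120
after SUB R6, 1: R6=6-1=5
CMP R6, 3  (cmp 5,3)
JNZ L2: taken
after MUL R3, 19: R3=9*19=171
after LOAD R3, [R4]: R3=M[120]=25
after AND R2, R3: R2=0&25=0
after ADD R4, 4: R4=120+4=124
after SUB R6, 1: R6=5-1=4
CMP R6, 3  (cmp 4,3)
JNZ L2: taken
after MUL R3, 19: R3=25*19=475
after LOAD R3, [R4]: R3=M[124]=15
after AND R2, R3: R2=0&15=0
after ADD R4, 4: R4=124+4=128
after SUB R6, 1: R6=4-1=3
CMP R6, 3  (cmp 3,3)
JNZ L2: not taken
STORE R2, [112] → M[112]=0
halt.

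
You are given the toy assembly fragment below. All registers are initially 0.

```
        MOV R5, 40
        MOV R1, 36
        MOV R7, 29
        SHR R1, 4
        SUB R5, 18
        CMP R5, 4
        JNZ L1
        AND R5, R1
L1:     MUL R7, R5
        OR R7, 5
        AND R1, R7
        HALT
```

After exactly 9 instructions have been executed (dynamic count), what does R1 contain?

after MOV R5, 40: R5=40
after MOV R1, 36: R1=36
after MOV R7, 29: R7=29
after SHR R1, 4: R1=36>>4=2
after SUB R5, 18: R5=40-18=22
CMP R5, 4  (cmp 22,4)
JNZ L1: taken
after MUL R7, R5: R7=29*22=638
after OR R7, 5: R7=638|5=639
After step 9: R1 = 2.

2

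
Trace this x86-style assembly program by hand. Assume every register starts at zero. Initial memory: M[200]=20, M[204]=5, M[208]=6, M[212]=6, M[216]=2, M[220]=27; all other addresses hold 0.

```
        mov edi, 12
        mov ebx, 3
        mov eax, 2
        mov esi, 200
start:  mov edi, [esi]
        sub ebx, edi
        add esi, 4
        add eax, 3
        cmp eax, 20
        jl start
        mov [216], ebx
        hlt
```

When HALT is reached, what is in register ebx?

edi=12
ebx=3
eax=2
esi=200
edi=M[200]=20
ebx=3-20=-17
esi=200+4=204
eax=2+3=5
cmp eax, 20  (cmp 5,20)
jl start: taken
edi=M[204]=5
ebx=(-17)-5=-22
esi=204+4=208
eax=5+3=8
cmp eax, 20  (cmp 8,20)
jl start: taken
edi=M[208]=6
ebx=(-22)-6=-28
esi=208+4=212
eax=8+3=11
cmp eax, 20  (cmp 11,20)
jl start: taken
edi=M[212]=6
ebx=(-28)-6=-34
esi=212+4=216
eax=11+3=14
cmp eax, 20  (cmp 14,20)
jl start: taken
edi=M[216]=2
ebx=(-34)-2=-36
esi=216+4=220
eax=14+3=17
cmp eax, 20  (cmp 17,20)
jl start: taken
edi=M[220]=27
ebx=(-36)-27=-63
esi=220+4=224
eax=17+3=20
cmp eax, 20  (cmp 20,20)
jl start: not taken
mov [216], ebx → M[216]=-63
halt.

-63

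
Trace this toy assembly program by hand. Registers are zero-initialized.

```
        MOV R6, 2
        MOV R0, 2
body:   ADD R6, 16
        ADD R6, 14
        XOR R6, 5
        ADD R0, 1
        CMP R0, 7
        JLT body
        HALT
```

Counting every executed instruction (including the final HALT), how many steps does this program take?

33

R6=2
R0=2
R6=2+16=18
R6=18+14=32
R6=32^5=37
R0=2+1=3
CMP R0, 7  (cmp 3,7)
JLT body: taken
R6=37+16=53
R6=53+14=67
R6=67^5=70
R0=3+1=4
CMP R0, 7  (cmp 4,7)
JLT body: taken
R6=70+16=86
R6=86+14=100
R6=100^5=97
R0=4+1=5
CMP R0, 7  (cmp 5,7)
JLT body: taken
R6=97+16=113
R6=113+14=127
R6=127^5=122
R0=5+1=6
CMP R0, 7  (cmp 6,7)
JLT body: taken
R6=122+16=138
R6=138+14=152
R6=152^5=157
R0=6+1=7
CMP R0, 7  (cmp 7,7)
JLT body: not taken
halt.
Total executed instructions: 33.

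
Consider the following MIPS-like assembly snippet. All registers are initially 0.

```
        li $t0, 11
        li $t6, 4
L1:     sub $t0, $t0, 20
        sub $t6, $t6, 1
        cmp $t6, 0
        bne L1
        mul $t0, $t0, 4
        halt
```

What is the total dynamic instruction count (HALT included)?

20

after li $t0, 11: $t0=11
after li $t6, 4: $t6=4
after sub $t0, $t0, 20: $t0=11-20=-9
after sub $t6, $t6, 1: $t6=4-1=3
cmp $t6, 0  (cmp 3,0)
bne L1: taken
after sub $t0, $t0, 20: $t0=(-9)-20=-29
after sub $t6, $t6, 1: $t6=3-1=2
cmp $t6, 0  (cmp 2,0)
bne L1: taken
after sub $t0, $t0, 20: $t0=(-29)-20=-49
after sub $t6, $t6, 1: $t6=2-1=1
cmp $t6, 0  (cmp 1,0)
bne L1: taken
after sub $t0, $t0, 20: $t0=(-49)-20=-69
after sub $t6, $t6, 1: $t6=1-1=0
cmp $t6, 0  (cmp 0,0)
bne L1: not taken
after mul $t0, $t0, 4: $t0=(-69)*4=-276
halt.
Total executed instructions: 20.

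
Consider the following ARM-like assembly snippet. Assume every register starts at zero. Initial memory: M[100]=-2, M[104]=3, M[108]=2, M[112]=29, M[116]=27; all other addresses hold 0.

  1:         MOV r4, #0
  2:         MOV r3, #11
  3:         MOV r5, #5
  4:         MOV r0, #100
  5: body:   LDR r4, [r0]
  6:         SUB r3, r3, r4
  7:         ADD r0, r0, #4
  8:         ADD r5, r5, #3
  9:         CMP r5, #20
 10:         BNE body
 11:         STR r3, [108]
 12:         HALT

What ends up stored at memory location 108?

MOV r4, #0 → r4=0
MOV r3, #11 → r3=11
MOV r5, #5 → r5=5
MOV r0, #100 → r0=100
LDR r4, [r0] → r4=M[100]=-2
SUB r3, r3, r4 → r3=11-(-2)=13
ADD r0, r0, #4 → r0=100+4=104
ADD r5, r5, #3 → r5=5+3=8
CMP r5, #20  (cmp 8,20)
BNE body: taken
LDR r4, [r0] → r4=M[104]=3
SUB r3, r3, r4 → r3=13-3=10
ADD r0, r0, #4 → r0=104+4=108
ADD r5, r5, #3 → r5=8+3=11
CMP r5, #20  (cmp 11,20)
BNE body: taken
LDR r4, [r0] → r4=M[108]=2
SUB r3, r3, r4 → r3=10-2=8
ADD r0, r0, #4 → r0=108+4=112
ADD r5, r5, #3 → r5=11+3=14
CMP r5, #20  (cmp 14,20)
BNE body: taken
LDR r4, [r0] → r4=M[112]=29
SUB r3, r3, r4 → r3=8-29=-21
ADD r0, r0, #4 → r0=112+4=116
ADD r5, r5, #3 → r5=14+3=17
CMP r5, #20  (cmp 17,20)
BNE body: taken
LDR r4, [r0] → r4=M[116]=27
SUB r3, r3, r4 → r3=(-21)-27=-48
ADD r0, r0, #4 → r0=116+4=120
ADD r5, r5, #3 → r5=17+3=20
CMP r5, #20  (cmp 20,20)
BNE body: not taken
STR r3, [108] → M[108]=-48
halt.

-48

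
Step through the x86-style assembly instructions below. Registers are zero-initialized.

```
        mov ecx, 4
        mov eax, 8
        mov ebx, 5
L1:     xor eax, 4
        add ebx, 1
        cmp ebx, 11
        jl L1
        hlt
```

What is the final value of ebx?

mov ecx, 4 → ecx=4
mov eax, 8 → eax=8
mov ebx, 5 → ebx=5
xor eax, 4 → eax=8^4=12
add ebx, 1 → ebx=5+1=6
cmp ebx, 11  (cmp 6,11)
jl L1: taken
xor eax, 4 → eax=12^4=8
add ebx, 1 → ebx=6+1=7
cmp ebx, 11  (cmp 7,11)
jl L1: taken
xor eax, 4 → eax=8^4=12
add ebx, 1 → ebx=7+1=8
cmp ebx, 11  (cmp 8,11)
jl L1: taken
xor eax, 4 → eax=12^4=8
add ebx, 1 → ebx=8+1=9
cmp ebx, 11  (cmp 9,11)
jl L1: taken
xor eax, 4 → eax=8^4=12
add ebx, 1 → ebx=9+1=10
cmp ebx, 11  (cmp 10,11)
jl L1: taken
xor eax, 4 → eax=12^4=8
add ebx, 1 → ebx=10+1=11
cmp ebx, 11  (cmp 11,11)
jl L1: not taken
halt.

11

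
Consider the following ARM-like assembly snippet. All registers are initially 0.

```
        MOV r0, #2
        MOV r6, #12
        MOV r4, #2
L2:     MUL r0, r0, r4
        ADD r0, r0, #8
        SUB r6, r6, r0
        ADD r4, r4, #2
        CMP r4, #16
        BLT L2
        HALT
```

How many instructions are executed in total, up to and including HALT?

46

MOV r0, #2 → r0=2
MOV r6, #12 → r6=12
MOV r4, #2 → r4=2
MUL r0, r0, r4 → r0=2*2=4
ADD r0, r0, #8 → r0=4+8=12
SUB r6, r6, r0 → r6=12-12=0
ADD r4, r4, #2 → r4=2+2=4
CMP r4, #16  (cmp 4,16)
BLT L2: taken
MUL r0, r0, r4 → r0=12*4=48
ADD r0, r0, #8 → r0=48+8=56
SUB r6, r6, r0 → r6=0-56=-56
ADD r4, r4, #2 → r4=4+2=6
CMP r4, #16  (cmp 6,16)
BLT L2: taken
MUL r0, r0, r4 → r0=56*6=336
ADD r0, r0, #8 → r0=336+8=344
SUB r6, r6, r0 → r6=(-56)-344=-400
ADD r4, r4, #2 → r4=6+2=8
CMP r4, #16  (cmp 8,16)
BLT L2: taken
MUL r0, r0, r4 → r0=344*8=2752
ADD r0, r0, #8 → r0=2752+8=2760
SUB r6, r6, r0 → r6=(-400)-2760=-3160
ADD r4, r4, #2 → r4=8+2=10
CMP r4, #16  (cmp 10,16)
BLT L2: taken
MUL r0, r0, r4 → r0=2760*10=27600
ADD r0, r0, #8 → r0=27600+8=27608
SUB r6, r6, r0 → r6=(-3160)-27608=-30768
ADD r4, r4, #2 → r4=10+2=12
CMP r4, #16  (cmp 12,16)
BLT L2: taken
MUL r0, r0, r4 → r0=27608*12=331296
ADD r0, r0, #8 → r0=331296+8=331304
SUB r6, r6, r0 → r6=(-30768)-331304=-362072
ADD r4, r4, #2 → r4=12+2=14
CMP r4, #16  (cmp 14,16)
BLT L2: taken
MUL r0, r0, r4 → r0=331304*14=4638256
ADD r0, r0, #8 → r0=4638256+8=4638264
SUB r6, r6, r0 → r6=(-362072)-4638264=-5000336
ADD r4, r4, #2 → r4=14+2=16
CMP r4, #16  (cmp 16,16)
BLT L2: not taken
halt.
Total executed instructions: 46.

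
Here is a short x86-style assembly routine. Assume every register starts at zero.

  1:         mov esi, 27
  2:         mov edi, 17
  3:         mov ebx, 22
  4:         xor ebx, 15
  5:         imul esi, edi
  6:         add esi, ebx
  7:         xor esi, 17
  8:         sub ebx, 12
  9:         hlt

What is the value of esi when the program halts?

after mov esi, 27: esi=27
after mov edi, 17: edi=17
after mov ebx, 22: ebx=22
after xor ebx, 15: ebx=22^15=25
after imul esi, edi: esi=27*17=459
after add esi, ebx: esi=459+25=484
after xor esi, 17: esi=484^17=501
after sub ebx, 12: ebx=25-12=13
halt.

501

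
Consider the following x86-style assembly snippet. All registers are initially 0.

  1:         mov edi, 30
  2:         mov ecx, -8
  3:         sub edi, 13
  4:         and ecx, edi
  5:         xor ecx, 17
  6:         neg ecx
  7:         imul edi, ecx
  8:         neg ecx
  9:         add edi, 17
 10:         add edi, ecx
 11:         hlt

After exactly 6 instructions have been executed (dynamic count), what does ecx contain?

after mov edi, 30: edi=30
after mov ecx, -8: ecx=-8
after sub edi, 13: edi=30-13=17
after and ecx, edi: ecx=(-8)&17=16
after xor ecx, 17: ecx=16^17=1
after neg ecx: ecx=-(1)=-1
After step 6: ecx = -1.

-1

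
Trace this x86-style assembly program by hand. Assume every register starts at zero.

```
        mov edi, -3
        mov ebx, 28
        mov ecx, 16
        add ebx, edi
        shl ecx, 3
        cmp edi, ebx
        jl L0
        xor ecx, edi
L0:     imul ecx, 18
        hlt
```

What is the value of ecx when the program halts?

edi=-3
ebx=28
ecx=16
ebx=28+(-3)=25
ecx=16<<3=128
cmp edi, ebx  (cmp -3,25)
jl L0: taken
ecx=128*18=2304
halt.

2304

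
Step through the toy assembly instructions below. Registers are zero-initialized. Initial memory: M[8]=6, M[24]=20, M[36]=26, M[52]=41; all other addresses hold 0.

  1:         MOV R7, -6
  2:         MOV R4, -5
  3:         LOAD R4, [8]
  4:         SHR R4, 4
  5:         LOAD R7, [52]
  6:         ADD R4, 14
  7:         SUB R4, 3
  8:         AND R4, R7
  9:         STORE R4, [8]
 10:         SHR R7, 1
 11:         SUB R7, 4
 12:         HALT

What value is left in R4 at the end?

9

R7=-6
R4=-5
R4=M[8]=6
R4=6>>4=0
R7=M[52]=41
R4=0+14=14
R4=14-3=11
R4=11&41=9
STORE R4, [8] → M[8]=9
R7=41>>1=20
R7=20-4=16
halt.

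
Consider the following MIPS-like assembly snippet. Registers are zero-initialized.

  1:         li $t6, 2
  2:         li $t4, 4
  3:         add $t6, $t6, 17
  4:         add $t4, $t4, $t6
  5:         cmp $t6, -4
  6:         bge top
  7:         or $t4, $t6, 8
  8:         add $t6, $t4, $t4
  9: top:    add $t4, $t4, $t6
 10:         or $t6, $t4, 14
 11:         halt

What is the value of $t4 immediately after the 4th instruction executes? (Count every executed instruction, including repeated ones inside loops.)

23

li $t6, 2 → $t6=2
li $t4, 4 → $t4=4
add $t6, $t6, 17 → $t6=2+17=19
add $t4, $t4, $t6 → $t4=4+19=23
After step 4: $t4 = 23.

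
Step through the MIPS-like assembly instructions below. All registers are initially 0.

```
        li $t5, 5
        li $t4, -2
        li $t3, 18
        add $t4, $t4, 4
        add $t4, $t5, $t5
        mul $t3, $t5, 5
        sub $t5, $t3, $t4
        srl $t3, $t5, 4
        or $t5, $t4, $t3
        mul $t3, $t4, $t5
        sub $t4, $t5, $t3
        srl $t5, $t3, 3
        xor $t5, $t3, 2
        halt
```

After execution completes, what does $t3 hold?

$t5=5
$t4=-2
$t3=18
$t4=(-2)+4=2
$t4=5+5=10
$t3=5*5=25
$t5=25-10=15
$t3=15>>4=0
$t5=10|0=10
$t3=10*10=100
$t4=10-100=-90
$t5=100>>3=12
$t5=100^2=102
halt.

100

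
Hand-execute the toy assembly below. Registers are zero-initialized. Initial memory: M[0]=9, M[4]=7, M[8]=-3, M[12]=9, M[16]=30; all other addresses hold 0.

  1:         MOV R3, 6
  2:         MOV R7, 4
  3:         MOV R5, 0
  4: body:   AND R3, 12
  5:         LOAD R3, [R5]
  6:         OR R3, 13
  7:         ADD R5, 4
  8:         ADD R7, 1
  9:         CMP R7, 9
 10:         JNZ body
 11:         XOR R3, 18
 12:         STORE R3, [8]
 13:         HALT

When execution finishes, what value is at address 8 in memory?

13

R3=6
R7=4
R5=0
R3=6&12=4
R3=M[0]=9
R3=9|13=13
R5=0+4=4
R7=4+1=5
CMP R7, 9  (cmp 5,9)
JNZ body: taken
R3=13&12=12
R3=M[4]=7
R3=7|13=15
R5=4+4=8
R7=5+1=6
CMP R7, 9  (cmp 6,9)
JNZ body: taken
R3=15&12=12
R3=M[8]=-3
R3=(-3)|13=-3
R5=8+4=12
R7=6+1=7
CMP R7, 9  (cmp 7,9)
JNZ body: taken
R3=(-3)&12=12
R3=M[12]=9
R3=9|13=13
R5=12+4=16
R7=7+1=8
CMP R7, 9  (cmp 8,9)
JNZ body: taken
R3=13&12=12
R3=M[16]=30
R3=30|13=31
R5=16+4=20
R7=8+1=9
CMP R7, 9  (cmp 9,9)
JNZ body: not taken
R3=31^18=13
STORE R3, [8] → M[8]=13
halt.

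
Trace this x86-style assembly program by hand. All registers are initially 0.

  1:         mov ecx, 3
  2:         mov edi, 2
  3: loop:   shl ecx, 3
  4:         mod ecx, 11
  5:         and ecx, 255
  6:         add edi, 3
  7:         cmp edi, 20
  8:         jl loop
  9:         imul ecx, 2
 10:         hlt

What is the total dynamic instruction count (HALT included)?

40

mov ecx, 3 → ecx=3
mov edi, 2 → edi=2
shl ecx, 3 → ecx=3<<3=24
mod ecx, 11 → ecx=24%11=2
and ecx, 255 → ecx=2&255=2
add edi, 3 → edi=2+3=5
cmp edi, 20  (cmp 5,20)
jl loop: taken
shl ecx, 3 → ecx=2<<3=16
mod ecx, 11 → ecx=16%11=5
and ecx, 255 → ecx=5&255=5
add edi, 3 → edi=5+3=8
cmp edi, 20  (cmp 8,20)
jl loop: taken
shl ecx, 3 → ecx=5<<3=40
mod ecx, 11 → ecx=40%11=7
and ecx, 255 → ecx=7&255=7
add edi, 3 → edi=8+3=11
cmp edi, 20  (cmp 11,20)
jl loop: taken
shl ecx, 3 → ecx=7<<3=56
mod ecx, 11 → ecx=56%11=1
and ecx, 255 → ecx=1&255=1
add edi, 3 → edi=11+3=14
cmp edi, 20  (cmp 14,20)
jl loop: taken
shl ecx, 3 → ecx=1<<3=8
mod ecx, 11 → ecx=8%11=8
and ecx, 255 → ecx=8&255=8
add edi, 3 → edi=14+3=17
cmp edi, 20  (cmp 17,20)
jl loop: taken
shl ecx, 3 → ecx=8<<3=64
mod ecx, 11 → ecx=64%11=9
and ecx, 255 → ecx=9&255=9
add edi, 3 → edi=17+3=20
cmp edi, 20  (cmp 20,20)
jl loop: not taken
imul ecx, 2 → ecx=9*2=18
halt.
Total executed instructions: 40.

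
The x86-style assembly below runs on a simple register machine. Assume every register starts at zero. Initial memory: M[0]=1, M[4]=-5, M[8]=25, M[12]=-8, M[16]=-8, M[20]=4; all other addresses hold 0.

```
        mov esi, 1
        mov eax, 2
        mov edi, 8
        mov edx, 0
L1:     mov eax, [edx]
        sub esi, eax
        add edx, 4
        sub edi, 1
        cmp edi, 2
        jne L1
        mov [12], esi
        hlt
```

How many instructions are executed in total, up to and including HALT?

42

after mov esi, 1: esi=1
after mov eax, 2: eax=2
after mov edi, 8: edi=8
after mov edx, 0: edx=0
after mov eax, [edx]: eax=M[0]=1
after sub esi, eax: esi=1-1=0
after add edx, 4: edx=0+4=4
after sub edi, 1: edi=8-1=7
cmp edi, 2  (cmp 7,2)
jne L1: taken
after mov eax, [edx]: eax=M[4]=-5
after sub esi, eax: esi=0-(-5)=5
after add edx, 4: edx=4+4=8
after sub edi, 1: edi=7-1=6
cmp edi, 2  (cmp 6,2)
jne L1: taken
after mov eax, [edx]: eax=M[8]=25
after sub esi, eax: esi=5-25=-20
after add edx, 4: edx=8+4=12
after sub edi, 1: edi=6-1=5
cmp edi, 2  (cmp 5,2)
jne L1: taken
after mov eax, [edx]: eax=M[12]=-8
after sub esi, eax: esi=(-20)-(-8)=-12
after add edx, 4: edx=12+4=16
after sub edi, 1: edi=5-1=4
cmp edi, 2  (cmp 4,2)
jne L1: taken
after mov eax, [edx]: eax=M[16]=-8
after sub esi, eax: esi=(-12)-(-8)=-4
after add edx, 4: edx=16+4=20
after sub edi, 1: edi=4-1=3
cmp edi, 2  (cmp 3,2)
jne L1: taken
after mov eax, [edx]: eax=M[20]=4
after sub esi, eax: esi=(-4)-4=-8
after add edx, 4: edx=20+4=24
after sub edi, 1: edi=3-1=2
cmp edi, 2  (cmp 2,2)
jne L1: not taken
mov [12], esi → M[12]=-8
halt.
Total executed instructions: 42.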